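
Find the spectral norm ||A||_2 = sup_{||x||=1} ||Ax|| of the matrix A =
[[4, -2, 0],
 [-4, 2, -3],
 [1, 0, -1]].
||A||_2 ≈ 6.7268 (= sqrt(largest eigenvalue of A^T A))

||A||_2 = sigma_max(A) = sqrt(lambda_max(A^T A)). Form the symmetric matrix M = A^T A =
[[33, -16, 11],
 [-16, 8, -6],
 [11, -6, 10]].
Its characteristic polynomial (trace, sum of principal 2x2 minors, determinant of M give the coefficients) is
  p(λ) = det(λ I - M) = λ^3 - 51λ^2 + 261λ - 36.
No integer candidate from the rational root theorem (±divisors of 36) is a root, so the roots are irrational. The cubic discriminant is Δ = 95553189 > 0, so there are three distinct real roots. p(0) = -36 and p(1) = 175 have opposite signs, so a root lies in (0, 1); Newton's method refines it to λ ≈ 0.1419. p(5) = 119 and p(6) = -90 have opposite signs, so a root lies in (5, 6); Newton's method refines it to λ ≈ 5.6086. p(45) = -441 and p(46) = 1390 have opposite signs, so a root lies in (45, 46); Newton's method refines it to λ ≈ 45.2496. Check (Vieta): the three roots sum to 51, matching tr M = 51.
So the eigenvalues of A^T A are ≈ 0.1419, 5.6086, 45.2496 (all ≥ 0, as they must be for A^T A). The largest is λ_max ≈ 45.2496, hence ||A||_2 = sqrt(λ_max) ≈ 6.7268.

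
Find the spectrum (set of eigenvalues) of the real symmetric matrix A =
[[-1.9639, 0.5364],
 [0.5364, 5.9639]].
sigma(A) ≈ {-2, 6}

A is real symmetric, so its spectrum consists of real eigenvalues. Expanding the characteristic polynomial of the displayed matrix gives
  det(λ I - A) = p(λ) = λ^2 + (-4)λ + (-12).
Solving p(λ) = 0 yields eigenvalues ≈ -2, 6. (A is shown rounded to 4 decimals, so these recover the underlying integer eigenvalues to within that precision.)
Verification: the trace of A = 4 equals the sum of eigenvalues 4, and det(A) ≈ -12.0002 matches the eigenvalue product -12.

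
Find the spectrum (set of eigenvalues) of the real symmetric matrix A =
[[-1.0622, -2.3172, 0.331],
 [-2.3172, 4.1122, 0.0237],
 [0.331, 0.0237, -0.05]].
sigma(A) ≈ {-2, 0, 5}

A is real symmetric, so its spectrum consists of real eigenvalues. Expanding the characteristic polynomial of the displayed matrix gives
  det(λ I - A) = p(λ) = λ^3 + (-3)λ^2 + (-10)λ + (0).
Solving p(λ) = 0 yields eigenvalues ≈ -2, 0, 5. (A is shown rounded to 4 decimals, so these recover the underlying integer eigenvalues to within that precision.)
Verification: the trace of A = 3 equals the sum of eigenvalues 3, and det(A) ≈ 0.0006 matches the eigenvalue product 0.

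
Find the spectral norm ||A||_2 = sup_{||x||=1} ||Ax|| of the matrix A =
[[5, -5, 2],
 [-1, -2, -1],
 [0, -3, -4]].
||A||_2 ≈ 7.4939 (= sqrt(largest eigenvalue of A^T A))

||A||_2 = sigma_max(A) = sqrt(lambda_max(A^T A)). Form the symmetric matrix M = A^T A =
[[26, -23, 11],
 [-23, 38, 4],
 [11, 4, 21]].
Its characteristic polynomial (trace, sum of principal 2x2 minors, determinant of M give the coefficients) is
  p(λ) = det(λ I - M) = λ^3 - 85λ^2 + 1666λ - 2601.
No integer candidate from the rational root theorem (±divisors of 2601) is a root, so the roots are irrational. The cubic discriminant is Δ = 1614966969 > 0, so there are three distinct real roots. p(1) = -1019 and p(2) = 399 have opposite signs, so a root lies in (1, 2); Newton's method refines it to λ ≈ 1.7069. p(27) = 99 and p(28) = -641 have opposite signs, so a root lies in (27, 28); Newton's method refines it to λ ≈ 27.1342. p(56) = -249 and p(57) = 1389 have opposite signs, so a root lies in (56, 57); Newton's method refines it to λ ≈ 56.1589. Check (Vieta): the three roots sum to 85, matching tr M = 85.
So the eigenvalues of A^T A are ≈ 1.7069, 27.1342, 56.1589 (all ≥ 0, as they must be for A^T A). The largest is λ_max ≈ 56.1589, hence ||A||_2 = sqrt(λ_max) ≈ 7.4939.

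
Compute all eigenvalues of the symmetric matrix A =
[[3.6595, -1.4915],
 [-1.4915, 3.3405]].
sigma(A) ≈ {2, 5}

A is real symmetric, so its spectrum consists of real eigenvalues. Expanding the characteristic polynomial of the displayed matrix gives
  det(λ I - A) = p(λ) = λ^2 + (-7)λ + (10).
Solving p(λ) = 0 yields eigenvalues ≈ 2, 5. (A is shown rounded to 4 decimals, so these recover the underlying integer eigenvalues to within that precision.)
Verification: the trace of A = 7 equals the sum of eigenvalues 7, and det(A) ≈ 10.0000 matches the eigenvalue product 10.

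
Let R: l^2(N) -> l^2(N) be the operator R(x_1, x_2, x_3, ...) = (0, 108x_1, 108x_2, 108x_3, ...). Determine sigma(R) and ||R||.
sigma(R) = closed disk {z in C : |z| ≤ 108}; ||R|| = 108

Note R = 108·U where U is the unit right shift (U x)_k = x_{k-1} (with x_0 := 0); so ||R|| = 108||U|| and sigma(R) = 108·sigma(U). ||R x||^2 = sum_{k≥1} |108x_k|^2 = 11664||x||^2, so ||R|| = 108 and sigma(R) ⊂ {|z| ≤ 108}. For any |lambda| < 108, the equation (R - lambda I) x = 0 forces x_1 = 0, then 108x_k = lambda x_{k+1} ⇒ x = 0, so R has no eigenvalues. But (R - lambda I) is not surjective for |lambda| < 108: solving (R - lambda I) x = e_1 would require x_n proportional to (lambda/108)^(-n), which is not in l^2. So every |lambda| < 108 lies in the residual spectrum. The boundary |lambda| = 108 is in the approximate point spectrum (the spectrum is closed). Hence sigma(R) is the closed disk of radius 108.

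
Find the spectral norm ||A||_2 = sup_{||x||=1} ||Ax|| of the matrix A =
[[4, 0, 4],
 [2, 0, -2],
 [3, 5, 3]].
||A||_2 = sqrt((75 + sqrt(2425))/2) ≈ 7.8818 (= sqrt(largest eigenvalue of A^T A))

||A||_2 = sigma_max(A) = sqrt(lambda_max(A^T A)). Form the symmetric matrix M = A^T A =
[[29, 15, 21],
 [15, 25, 15],
 [21, 15, 29]].
Its characteristic polynomial (trace, sum of principal 2x2 minors, determinant of M give the coefficients) is
  p(λ) = det(λ I - M) = λ^3 - 83λ^2 + 1400λ - 6400.
By the rational root theorem any rational root is an integer divisor of 6400. Testing λ = 8: p(8) = 512 - 5312 + 11200 - 6400 = 0, so λ = 8 is a root. Dividing out (λ - 8) leaves p(λ) = (λ - 8)(λ^2 - 75λ + 800). For λ^2 - 75λ + 800 the discriminant is 2425. It is nonnegative but not a perfect square, so the roots are real and irrational: λ = (75 ± sqrt(2425))/2 ≈ 62.1221, 12.8779.
So the eigenvalues of A^T A are ≈ 8, 12.8779, 62.1221 (all ≥ 0, as they must be for A^T A). The largest is λ_max = (75 + sqrt(2425))/2 ≈ 62.1221, hence ||A||_2 = sqrt(λ_max) = sqrt((75 + sqrt(2425))/2) ≈ 7.8818.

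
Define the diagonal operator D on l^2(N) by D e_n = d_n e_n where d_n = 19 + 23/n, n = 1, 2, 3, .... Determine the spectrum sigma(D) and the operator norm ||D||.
sigma(D) = {19 + 23/n : n ≥ 1} ∪ {19}; ||D|| = 42

A bounded diagonal operator on l^2 with diagonal entries d_n has spectrum equal to the closure of {d_n : n ≥ 1}: every d_n is an eigenvalue (with eigenvector e_n), so {d_n} ⊂ sigma(D); the spectrum is closed, so its closure is too; and for lambda not in the closure, (D - lambda I) has bounded inverse (the diagonal entries 1/(d_n - lambda) are bounded). For our sequence d_n = 19 + 23/n, n = 1, 2, 3, ...:
  - {d_n} = {19 + 23/n : n ≥ 1}; the only limit point is 19
  - closure = {19 + 23/n : n ≥ 1} ∪ {19}
For the norm: a diagonal operator has ||D|| = sup_n |d_n|. Here d_n = 19 + 23/n is positive and decreasing, so sup_n |d_n| = d_1 = 19 + 23 = 42. So ||D|| = 42.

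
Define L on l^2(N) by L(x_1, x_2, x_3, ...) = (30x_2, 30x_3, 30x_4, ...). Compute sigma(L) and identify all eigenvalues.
sigma(L) = closed disk {z in C : |z| ≤ 30}; sigma_p(L) = open disk {z in C : |z| < 30}

Note L = 30·V where V is the unit left shift (V x)_k = x_{k+1}; so sigma(L) = 30·sigma(V) and ||L|| = 30||V||. ||L x||^2 = 900sum_{k≥2} |x_k|^2 ≤ 900||x||^2, with equality on {x : x_1 = 0}, so ||L|| = 30. For any lambda with |lambda| < 30, set r = lambda/30 (|r| < 1); the vector x = (1, r, r^2, ...) is in l^2 and satisfies L x = 30(r, r^2, ...) = lambda x, so lambda is an eigenvalue. On the boundary |lambda| = 30 the geometric series diverges, so no l^2 eigenvector exists, but these lambda lie in the approximate point spectrum. Hence sigma(L) is the closed disk of radius 30 and sigma_p(L) is the open disk.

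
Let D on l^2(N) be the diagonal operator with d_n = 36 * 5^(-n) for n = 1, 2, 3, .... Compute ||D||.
||D|| = 36/5 (attained at n = 1)

For D diagonal, ||D|| = sup_n |d_n|. The sequence d_n = 36 * 5^(-n) is positive and strictly decreasing (ratio 5^(-1) < 1), so the supremum is d_1 = 36/5. Hence ||D|| = 36/5.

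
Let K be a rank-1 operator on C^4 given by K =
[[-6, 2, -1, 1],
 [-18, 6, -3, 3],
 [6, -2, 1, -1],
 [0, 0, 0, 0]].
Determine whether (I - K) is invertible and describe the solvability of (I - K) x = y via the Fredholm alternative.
(I - K) is singular (det(I - K) = 0, i.e. 1 ∈ sigma(K)). (I - K) x = y is solvable iff y ⊥ ker((I - K)^*) = span{(-6, 2, -1, 1)}, i.e. iff -6y_1 + 2y_2 - y_3 + y_4 = 0. When solvable, the solutions are x = y + c·(1, 3, -1, 0), c arbitrary (ker(I - K) = span{(1, 3, -1, 0)}, dimension 1).

K has rank 1, so it is an outer product K = u v^T: every row of K is a multiple of one row vector. Reading off the entries, u = (1, 3, -1, 0) and v = (-6, 2, -1, 1) (row i of K equals u_i·v^T). A rank-one matrix u v^T satisfies K u = u (v·u) and kills the (3)-dimensional subspace v^⊥, so its characteristic polynomial is lambda^3 (lambda - v·u) with v·u = tr K = 1. Hence the eigenvalues of I - K are 1 (multiplicity 3) and 1 - (1) = 0, so det(I - K) = 0. (Direct check: I - K =
[[7, -2, 1, -1],
 [18, -5, 3, -3],
 [-6, 2, 0, 1],
 [0, 0, 0, 1]]
has determinant 0.) So 1 is an eigenvalue of K and (I - K) is not invertible. The finite-dimensional Fredholm alternative says: either (I - K) is invertible, or ker(I - K) ≠ {0} and then range(I - K) = ker((I - K)^*)^⊥, with dim ker(I - K) = dim ker((I - K)^*). We are in the second case, so we need both kernels. Kernel of I - K: (I - K) u = u - u (v·u) = u - u = 0, so ker(I - K) = span{u} = span{(1, 3, -1, 0)} (it is exactly 1-dimensional because rank(I - K) = 3). Kernel of the adjoint: K is real, so (I - K)^* = I - K^T = I - v u^T, and (I - v u^T) v = v - v (u·v) = 0; hence ker((I - K)^*) = span{v} = span{(-6, 2, -1, 1)}. Therefore (I - K) x = y is solvable iff <y, v> = 0, i.e. iff -6y_1 + 2y_2 - y_3 + y_4 = 0. When this holds, K y = u (v·y) = 0, so (I - K) y = y and x = y is a particular solution; the full solution set is the line x = y + c·u = y + c·(1, 3, -1, 0), c ∈ C.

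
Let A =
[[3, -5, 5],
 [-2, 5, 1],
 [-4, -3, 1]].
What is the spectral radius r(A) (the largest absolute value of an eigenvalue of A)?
r(A) ≈ 7.1693

The eigenvalues of A are the roots of its characteristic polynomial. With M = A (coefficients from the trace, the sum of principal 2x2 minors, and det A):
  p(λ) = det(λ I - M) = λ^3 - 9λ^2 + 36λ - 164.
No integer candidate from the rational root theorem (±divisors of 164) is a root, so the roots are irrational. The cubic discriminant is Δ = -329616 < 0, so there is one real root and a complex-conjugate pair. p(7) = -10 and p(8) = 60 have opposite signs, so a root lies in (7, 8); Newton's method refines it to λ ≈ 7.1693. Dividing out (λ - (7.1693)) leaves approximately λ^2 - 1.8307λ + 22.8753. For λ^2 - 1.8307λ + 22.8753 the discriminant is -88.1496. It is negative, so the remaining roots are the complex-conjugate pair λ ≈ 0.9153 ± 4.6944i. Their product equals the constant term, so |λ|^2 ≈ 22.8753 and |λ| ≈ 4.7828.
Thus the eigenvalues (to 4 decimals) are 7.1693 (modulus 7.1693); 0.9153 ± 4.6944i (modulus 4.7828). The spectral radius is the largest modulus: r(A) ≈ 7.1693. (Cross-check: r(A) ≤ ||A||_2 ≈ 8.7313; equality holds whenever A is normal, though it can also hold for some non-normal A.)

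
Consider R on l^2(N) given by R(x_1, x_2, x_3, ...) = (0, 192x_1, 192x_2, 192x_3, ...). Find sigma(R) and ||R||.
sigma(R) = closed disk {z in C : |z| ≤ 192}; ||R|| = 192

Note R = 192·U where U is the unit right shift (U x)_k = x_{k-1} (with x_0 := 0); so ||R|| = 192||U|| and sigma(R) = 192·sigma(U). ||R x||^2 = sum_{k≥1} |192x_k|^2 = 36864||x||^2, so ||R|| = 192 and sigma(R) ⊂ {|z| ≤ 192}. For any |lambda| < 192, the equation (R - lambda I) x = 0 forces x_1 = 0, then 192x_k = lambda x_{k+1} ⇒ x = 0, so R has no eigenvalues. But (R - lambda I) is not surjective for |lambda| < 192: solving (R - lambda I) x = e_1 would require x_n proportional to (lambda/192)^(-n), which is not in l^2. So every |lambda| < 192 lies in the residual spectrum. The boundary |lambda| = 192 is in the approximate point spectrum (the spectrum is closed). Hence sigma(R) is the closed disk of radius 192.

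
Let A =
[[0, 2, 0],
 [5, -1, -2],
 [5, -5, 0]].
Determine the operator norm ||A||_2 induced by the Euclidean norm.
||A||_2 ≈ 8.5369 (= sqrt(largest eigenvalue of A^T A))

||A||_2 = sigma_max(A) = sqrt(lambda_max(A^T A)). Form the symmetric matrix M = A^T A =
[[50, -30, -10],
 [-30, 30, 2],
 [-10, 2, 4]].
Its characteristic polynomial (trace, sum of principal 2x2 minors, determinant of M give the coefficients) is
  p(λ) = det(λ I - M) = λ^3 - 84λ^2 + 816λ - 400.
No integer candidate from the rational root theorem (±divisors of 400) is a root, so the roots are irrational. The cubic discriminant is Δ = 2065796352 > 0, so there are three distinct real roots. p(0) = -400 and p(1) = 333 have opposite signs, so a root lies in (0, 1); Newton's method refines it to λ ≈ 0.5176. p(10) = 360 and p(11) = -257 have opposite signs, so a root lies in (10, 11); Newton's method refines it to λ ≈ 10.6038. p(72) = -3856 and p(73) = 549 have opposite signs, so a root lies in (72, 73); Newton's method refines it to λ ≈ 72.8786. Check (Vieta): the three roots sum to 84, matching tr M = 84.
So the eigenvalues of A^T A are ≈ 0.5176, 10.6038, 72.8786 (all ≥ 0, as they must be for A^T A). The largest is λ_max ≈ 72.8786, hence ||A||_2 = sqrt(λ_max) ≈ 8.5369.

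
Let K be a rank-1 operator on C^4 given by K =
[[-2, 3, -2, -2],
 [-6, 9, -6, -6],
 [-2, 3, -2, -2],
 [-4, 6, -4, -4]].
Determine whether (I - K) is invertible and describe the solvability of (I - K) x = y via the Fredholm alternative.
(I - K) is singular (det(I - K) = 0, i.e. 1 ∈ sigma(K)). (I - K) x = y is solvable iff y ⊥ ker((I - K)^*) = span{(-2, 3, -2, -2)}, i.e. iff -2y_1 + 3y_2 - 2y_3 - 2y_4 = 0. When solvable, the solutions are x = y + c·(1, 3, 1, 2), c arbitrary (ker(I - K) = span{(1, 3, 1, 2)}, dimension 1).

K has rank 1, so it is an outer product K = u v^T: every row of K is a multiple of one row vector. Reading off the entries, u = (1, 3, 1, 2) and v = (-2, 3, -2, -2) (row i of K equals u_i·v^T). A rank-one matrix u v^T satisfies K u = u (v·u) and kills the (3)-dimensional subspace v^⊥, so its characteristic polynomial is lambda^3 (lambda - v·u) with v·u = tr K = 1. Hence the eigenvalues of I - K are 1 (multiplicity 3) and 1 - (1) = 0, so det(I - K) = 0. (Direct check: I - K =
[[3, -3, 2, 2],
 [6, -8, 6, 6],
 [2, -3, 3, 2],
 [4, -6, 4, 5]]
has determinant 0.) So 1 is an eigenvalue of K and (I - K) is not invertible. The finite-dimensional Fredholm alternative says: either (I - K) is invertible, or ker(I - K) ≠ {0} and then range(I - K) = ker((I - K)^*)^⊥, with dim ker(I - K) = dim ker((I - K)^*). We are in the second case, so we need both kernels. Kernel of I - K: (I - K) u = u - u (v·u) = u - u = 0, so ker(I - K) = span{u} = span{(1, 3, 1, 2)} (it is exactly 1-dimensional because rank(I - K) = 3). Kernel of the adjoint: K is real, so (I - K)^* = I - K^T = I - v u^T, and (I - v u^T) v = v - v (u·v) = 0; hence ker((I - K)^*) = span{v} = span{(-2, 3, -2, -2)}. Therefore (I - K) x = y is solvable iff <y, v> = 0, i.e. iff -2y_1 + 3y_2 - 2y_3 - 2y_4 = 0. When this holds, K y = u (v·y) = 0, so (I - K) y = y and x = y is a particular solution; the full solution set is the line x = y + c·u = y + c·(1, 3, 1, 2), c ∈ C.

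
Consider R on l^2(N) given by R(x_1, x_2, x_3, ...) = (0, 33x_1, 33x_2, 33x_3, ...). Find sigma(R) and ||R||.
sigma(R) = closed disk {z in C : |z| ≤ 33}; ||R|| = 33

Note R = 33·U where U is the unit right shift (U x)_k = x_{k-1} (with x_0 := 0); so ||R|| = 33||U|| and sigma(R) = 33·sigma(U). ||R x||^2 = sum_{k≥1} |33x_k|^2 = 1089||x||^2, so ||R|| = 33 and sigma(R) ⊂ {|z| ≤ 33}. For any |lambda| < 33, the equation (R - lambda I) x = 0 forces x_1 = 0, then 33x_k = lambda x_{k+1} ⇒ x = 0, so R has no eigenvalues. But (R - lambda I) is not surjective for |lambda| < 33: solving (R - lambda I) x = e_1 would require x_n proportional to (lambda/33)^(-n), which is not in l^2. So every |lambda| < 33 lies in the residual spectrum. The boundary |lambda| = 33 is in the approximate point spectrum (the spectrum is closed). Hence sigma(R) is the closed disk of radius 33.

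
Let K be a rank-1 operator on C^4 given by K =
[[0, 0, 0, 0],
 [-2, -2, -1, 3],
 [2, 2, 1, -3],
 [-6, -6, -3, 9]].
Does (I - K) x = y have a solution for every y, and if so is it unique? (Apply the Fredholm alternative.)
(I - K) is invertible (det(I - K) = -7 ≠ 0), so for every y in C^4 the equation (I - K) x = y has a unique solution.

K has rank 1, so it is an outer product K = u v^T: every row of K is a multiple of one row vector. Reading off the entries, u = (0, 1, -1, 3) and v = (-2, -2, -1, 3) (row i of K equals u_i·v^T). A rank-one matrix u v^T satisfies K u = u (v·u) and kills the (3)-dimensional subspace v^⊥, so its characteristic polynomial is lambda^3 (lambda - v·u) with v·u = tr K = 8. Hence the eigenvalues of I - K are 1 (multiplicity 3) and 1 - (8) = -7, so det(I - K) = -7. (Direct check: I - K =
[[1, 0, 0, 0],
 [2, 3, 1, -3],
 [-2, -2, 0, 3],
 [6, 6, 3, -8]]
has determinant -7.) The finite-dimensional Fredholm alternative says: either (I - K) is invertible, or ker(I - K) ≠ {0} and then range(I - K) = ker((I - K)^*)^⊥, with dim ker(I - K) = dim ker((I - K)^*). Since det(I - K) ≠ 0, 1 is not an eigenvalue of K and ker(I - K) = {0}, so we are in the first case: for every y there is a unique x = (I - K)^(-1) y. Explicitly, by the Sherman–Morrison formula, (I - u v^T)^(-1) = I + u v^T/(1 - v·u), i.e. (I - K)^(-1) = I + K/(-7).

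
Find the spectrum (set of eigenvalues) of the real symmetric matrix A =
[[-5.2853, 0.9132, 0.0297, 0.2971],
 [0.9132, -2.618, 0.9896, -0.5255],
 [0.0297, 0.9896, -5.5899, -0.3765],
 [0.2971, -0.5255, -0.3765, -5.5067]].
sigma(A) ≈ {-6, -5, -2} (-6 with multiplicity 2)

A is real symmetric, so its spectrum consists of real eigenvalues. Expanding the characteristic polynomial of the displayed matrix gives
  det(λ I - A) = p(λ) = λ^4 + (19)λ^3 + (129.9983)λ^2 + (371.9902)λ + (359.9812).
Solving p(λ) = 0 yields eigenvalues ≈ -6, -6, -5, -2. (A is shown rounded to 4 decimals, so these recover the underlying integer eigenvalues to within that precision.)
Verification: the trace of A = -19 equals the sum of eigenvalues -19, and det(A) ≈ 359.9812 matches the eigenvalue product 360.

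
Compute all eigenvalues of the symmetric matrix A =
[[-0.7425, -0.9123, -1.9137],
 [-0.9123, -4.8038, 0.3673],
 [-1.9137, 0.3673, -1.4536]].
sigma(A) ≈ {-5, -3, 1}

A is real symmetric, so its spectrum consists of real eigenvalues. Expanding the characteristic polynomial of the displayed matrix gives
  det(λ I - A) = p(λ) = λ^3 + (7)λ^2 + (7)λ + (-15).
Solving p(λ) = 0 yields eigenvalues ≈ -5, -3, 1. (A is shown rounded to 4 decimals, so these recover the underlying integer eigenvalues to within that precision.)
Verification: the trace of A = -7 equals the sum of eigenvalues -7, and det(A) ≈ 15.0005 matches the eigenvalue product 15.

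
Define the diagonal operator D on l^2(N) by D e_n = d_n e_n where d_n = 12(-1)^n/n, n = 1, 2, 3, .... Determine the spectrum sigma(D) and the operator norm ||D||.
sigma(D) = {12(-1)^n/n : n ≥ 1} ∪ {0}; ||D|| = 12

A bounded diagonal operator on l^2 with diagonal entries d_n has spectrum equal to the closure of {d_n : n ≥ 1}: every d_n is an eigenvalue (with eigenvector e_n), so {d_n} ⊂ sigma(D); the spectrum is closed, so its closure is too; and for lambda not in the closure, (D - lambda I) has bounded inverse (the diagonal entries 1/(d_n - lambda) are bounded). For our sequence d_n = 12(-1)^n/n, n = 1, 2, 3, ...:
  - {d_n} = {12(-1)^n/n : n ≥ 1}; the only limit point is 0
  - closure = {12(-1)^n/n : n ≥ 1} ∪ {0}
For the norm: a diagonal operator has ||D|| = sup_n |d_n|. Here |d_n| = 12/n is decreasing, so sup_n |d_n| = |d_1| = 12. So ||D|| = 12.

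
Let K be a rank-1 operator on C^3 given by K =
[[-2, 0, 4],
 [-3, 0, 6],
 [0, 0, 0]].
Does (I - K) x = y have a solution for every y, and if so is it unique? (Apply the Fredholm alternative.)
(I - K) is invertible (det(I - K) = 3 ≠ 0), so for every y in C^3 the equation (I - K) x = y has a unique solution.

K has rank 1, so it is an outer product K = u v^T: every row of K is a multiple of one row vector. Reading off the entries, u = (-2, -3, 0) and v = (1, 0, -2) (row i of K equals u_i·v^T). A rank-one matrix u v^T satisfies K u = u (v·u) and kills the (2)-dimensional subspace v^⊥, so its characteristic polynomial is lambda^2 (lambda - v·u) with v·u = tr K = -2. Hence the eigenvalues of I - K are 1 (multiplicity 2) and 1 - (-2) = 3, so det(I - K) = 3. (Direct check: I - K =
[[3, 0, -4],
 [3, 1, -6],
 [0, 0, 1]]
has determinant 3.) The finite-dimensional Fredholm alternative says: either (I - K) is invertible, or ker(I - K) ≠ {0} and then range(I - K) = ker((I - K)^*)^⊥, with dim ker(I - K) = dim ker((I - K)^*). Since det(I - K) ≠ 0, 1 is not an eigenvalue of K and ker(I - K) = {0}, so we are in the first case: for every y there is a unique x = (I - K)^(-1) y. Explicitly, by the Sherman–Morrison formula, (I - u v^T)^(-1) = I + u v^T/(1 - v·u), i.e. (I - K)^(-1) = I + K/(3).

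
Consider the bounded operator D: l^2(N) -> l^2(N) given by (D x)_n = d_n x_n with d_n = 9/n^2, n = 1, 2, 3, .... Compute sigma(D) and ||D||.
sigma(D) = {9/n^2 : n ≥ 1} ∪ {0}; ||D|| = 9

A bounded diagonal operator on l^2 with diagonal entries d_n has spectrum equal to the closure of {d_n : n ≥ 1}: every d_n is an eigenvalue (with eigenvector e_n), so {d_n} ⊂ sigma(D); the spectrum is closed, so its closure is too; and for lambda not in the closure, (D - lambda I) has bounded inverse (the diagonal entries 1/(d_n - lambda) are bounded). For our sequence d_n = 9/n^2, n = 1, 2, 3, ...:
  - {d_n} = {9/n^2 : n ≥ 1}; the only limit point is 0
  - closure = {9/n^2 : n ≥ 1} ∪ {0}
For the norm: a diagonal operator has ||D|| = sup_n |d_n|. Here d_n = 9/n^2 is positive and decreasing, so sup_n |d_n| = d_1 = 9. So ||D|| = 9.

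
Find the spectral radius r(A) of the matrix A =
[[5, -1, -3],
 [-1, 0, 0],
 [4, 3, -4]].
r(A) ≈ 4.0319

The eigenvalues of A are the roots of its characteristic polynomial. With M = A (coefficients from the trace, the sum of principal 2x2 minors, and det A):
  p(λ) = det(λ I - M) = λ^3 - λ^2 - 9λ - 13.
No integer candidate from the rational root theorem (±divisors of 13) is a root, so the roots are irrational. The cubic discriminant is Δ = -3724 < 0, so there is one real root and a complex-conjugate pair. p(4) = -1 and p(5) = 42 have opposite signs, so a root lies in (4, 5); Newton's method refines it to λ ≈ 4.0319. Dividing out (λ - (4.0319)) leaves approximately λ^2 + 3.0319λ + 3.2243. For λ^2 + 3.0319λ + 3.2243 the discriminant is -3.7048. It is negative, so the remaining roots are the complex-conjugate pair λ ≈ -1.5159 ± 0.9624i. Their product equals the constant term, so |λ|^2 ≈ 3.2243 and |λ| ≈ 1.7956.
Thus the eigenvalues (to 4 decimals) are 4.0319 (modulus 4.0319); -1.5159 ± 0.9624i (modulus 1.7956). The spectral radius is the largest modulus: r(A) ≈ 4.0319. (Cross-check: r(A) ≤ ||A||_2 ≈ 8.2312; equality holds whenever A is normal, though it can also hold for some non-normal A.)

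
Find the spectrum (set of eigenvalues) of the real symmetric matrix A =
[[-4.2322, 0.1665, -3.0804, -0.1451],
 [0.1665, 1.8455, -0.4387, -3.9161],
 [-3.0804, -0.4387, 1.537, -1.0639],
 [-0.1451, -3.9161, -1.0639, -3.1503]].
sigma(A) ≈ {-6, -5, 3, 4}

A is real symmetric, so its spectrum consists of real eigenvalues. Expanding the characteristic polynomial of the displayed matrix gives
  det(λ I - A) = p(λ) = λ^4 + (4)λ^3 + (-35)λ^2 + (-78)λ + (359.9975).
Solving p(λ) = 0 yields eigenvalues ≈ -6, -5, 3, 4. (A is shown rounded to 4 decimals, so these recover the underlying integer eigenvalues to within that precision.)
Verification: the trace of A = -4 equals the sum of eigenvalues -4, and det(A) ≈ 359.9975 matches the eigenvalue product 360.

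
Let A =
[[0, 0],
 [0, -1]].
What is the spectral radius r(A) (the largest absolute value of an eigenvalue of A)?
r(A) = 1

The eigenvalues of A are the roots of its characteristic polynomial. With M = A (coefficients from the trace and determinant):
  p(λ) = det(λ I - M) = λ^2 + λ.
For λ^2 + λ the discriminant is 1. It is a perfect square (1^2), so the roots are rational: λ = (-1 ± 1)/2 = 0, -1.
Thus the eigenvalues (to 4 decimals) are 0 (modulus 0); -1 (modulus 1). The spectral radius is the largest modulus: r(A) = 1. (Cross-check: r(A) ≤ ||A||_2 ≈ 1; equality holds whenever A is normal, though it can also hold for some non-normal A.)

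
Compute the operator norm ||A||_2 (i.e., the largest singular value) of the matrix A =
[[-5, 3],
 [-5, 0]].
||A||_2 = sqrt((59 + sqrt(2581))/2) ≈ 7.4096 (= sqrt(largest eigenvalue of A^T A))

||A||_2 = sigma_max(A) = sqrt(lambda_max(A^T A)). Form the symmetric matrix M = A^T A =
[[50, -15],
 [-15, 9]].
Its characteristic polynomial (trace, determinant of M give the coefficients) is
  p(λ) = det(λ I - M) = λ^2 - 59λ + 225.
For λ^2 - 59λ + 225 the discriminant is 2581. It is nonnegative but not a perfect square, so the roots are real and irrational: λ = (59 ± sqrt(2581))/2 ≈ 54.9018, 4.0982.
So the eigenvalues of A^T A are ≈ 4.0982, 54.9018 (all ≥ 0, as they must be for A^T A). The largest is λ_max = (59 + sqrt(2581))/2 ≈ 54.9018, hence ||A||_2 = sqrt(λ_max) = sqrt((59 + sqrt(2581))/2) ≈ 7.4096.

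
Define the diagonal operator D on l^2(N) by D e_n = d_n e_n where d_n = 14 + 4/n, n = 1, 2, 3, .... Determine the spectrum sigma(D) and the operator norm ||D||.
sigma(D) = {14 + 4/n : n ≥ 1} ∪ {14}; ||D|| = 18

A bounded diagonal operator on l^2 with diagonal entries d_n has spectrum equal to the closure of {d_n : n ≥ 1}: every d_n is an eigenvalue (with eigenvector e_n), so {d_n} ⊂ sigma(D); the spectrum is closed, so its closure is too; and for lambda not in the closure, (D - lambda I) has bounded inverse (the diagonal entries 1/(d_n - lambda) are bounded). For our sequence d_n = 14 + 4/n, n = 1, 2, 3, ...:
  - {d_n} = {14 + 4/n : n ≥ 1}; the only limit point is 14
  - closure = {14 + 4/n : n ≥ 1} ∪ {14}
For the norm: a diagonal operator has ||D|| = sup_n |d_n|. Here d_n = 14 + 4/n is positive and decreasing, so sup_n |d_n| = d_1 = 14 + 4 = 18. So ||D|| = 18.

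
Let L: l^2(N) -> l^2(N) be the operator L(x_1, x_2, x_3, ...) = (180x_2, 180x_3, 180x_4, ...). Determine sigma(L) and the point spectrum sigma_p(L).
sigma(L) = closed disk {z in C : |z| ≤ 180}; sigma_p(L) = open disk {z in C : |z| < 180}

Note L = 180·V where V is the unit left shift (V x)_k = x_{k+1}; so sigma(L) = 180·sigma(V) and ||L|| = 180||V||. ||L x||^2 = 32400sum_{k≥2} |x_k|^2 ≤ 32400||x||^2, with equality on {x : x_1 = 0}, so ||L|| = 180. For any lambda with |lambda| < 180, set r = lambda/180 (|r| < 1); the vector x = (1, r, r^2, ...) is in l^2 and satisfies L x = 180(r, r^2, ...) = lambda x, so lambda is an eigenvalue. On the boundary |lambda| = 180 the geometric series diverges, so no l^2 eigenvector exists, but these lambda lie in the approximate point spectrum. Hence sigma(L) is the closed disk of radius 180 and sigma_p(L) is the open disk.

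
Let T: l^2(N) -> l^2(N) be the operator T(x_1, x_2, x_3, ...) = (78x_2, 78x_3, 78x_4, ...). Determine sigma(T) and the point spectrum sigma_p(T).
sigma(T) = closed disk {z in C : |z| ≤ 78}; sigma_p(T) = open disk {z in C : |z| < 78}

Note T = 78·V where V is the unit left shift (V x)_k = x_{k+1}; so sigma(T) = 78·sigma(V) and ||T|| = 78||V||. ||T x||^2 = 6084sum_{k≥2} |x_k|^2 ≤ 6084||x||^2, with equality on {x : x_1 = 0}, so ||T|| = 78. For any lambda with |lambda| < 78, set r = lambda/78 (|r| < 1); the vector x = (1, r, r^2, ...) is in l^2 and satisfies T x = 78(r, r^2, ...) = lambda x, so lambda is an eigenvalue. On the boundary |lambda| = 78 the geometric series diverges, so no l^2 eigenvector exists, but these lambda lie in the approximate point spectrum. Hence sigma(T) is the closed disk of radius 78 and sigma_p(T) is the open disk.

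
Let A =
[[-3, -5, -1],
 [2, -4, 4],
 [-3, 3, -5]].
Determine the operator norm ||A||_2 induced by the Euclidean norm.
||A||_2 ≈ 8.8854 (= sqrt(largest eigenvalue of A^T A))

||A||_2 = sigma_max(A) = sqrt(lambda_max(A^T A)). Form the symmetric matrix M = A^T A =
[[22, -2, 26],
 [-2, 50, -26],
 [26, -26, 42]].
Its characteristic polynomial (trace, sum of principal 2x2 minors, determinant of M give the coefficients) is
  p(λ) = det(λ I - M) = λ^3 - 114λ^2 + 2768λ - 64.
No integer candidate from the rational root theorem (±divisors of 64) is a root, so the roots are irrational. The cubic discriminant is Δ = 14725479424 > 0, so there are three distinct real roots. p(0) = -64 and p(1) = 2591 have opposite signs, so a root lies in (0, 1); Newton's method refines it to λ ≈ 0.0231. p(35) = 41 and p(36) = -1504 have opposite signs, so a root lies in (35, 36); Newton's method refines it to λ ≈ 35.0267. p(78) = -3184 and p(79) = 173 have opposite signs, so a root lies in (78, 79); Newton's method refines it to λ ≈ 78.9502. Check (Vieta): the three roots sum to 114, matching tr M = 114.
So the eigenvalues of A^T A are ≈ 0.0231, 35.0267, 78.9502 (all ≥ 0, as they must be for A^T A). The largest is λ_max ≈ 78.9502, hence ||A||_2 = sqrt(λ_max) ≈ 8.8854.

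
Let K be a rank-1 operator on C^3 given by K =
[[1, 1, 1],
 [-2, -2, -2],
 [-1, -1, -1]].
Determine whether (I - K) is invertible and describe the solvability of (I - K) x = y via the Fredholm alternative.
(I - K) is invertible (det(I - K) = 3 ≠ 0), so for every y in C^3 the equation (I - K) x = y has a unique solution.

K has rank 1, so it is an outer product K = u v^T: every row of K is a multiple of one row vector. Reading off the entries, u = (1, -2, -1) and v = (1, 1, 1) (row i of K equals u_i·v^T). A rank-one matrix u v^T satisfies K u = u (v·u) and kills the (2)-dimensional subspace v^⊥, so its characteristic polynomial is lambda^2 (lambda - v·u) with v·u = tr K = -2. Hence the eigenvalues of I - K are 1 (multiplicity 2) and 1 - (-2) = 3, so det(I - K) = 3. (Direct check: I - K =
[[0, -1, -1],
 [2, 3, 2],
 [1, 1, 2]]
has determinant 3.) The finite-dimensional Fredholm alternative says: either (I - K) is invertible, or ker(I - K) ≠ {0} and then range(I - K) = ker((I - K)^*)^⊥, with dim ker(I - K) = dim ker((I - K)^*). Since det(I - K) ≠ 0, 1 is not an eigenvalue of K and ker(I - K) = {0}, so we are in the first case: for every y there is a unique x = (I - K)^(-1) y. Explicitly, by the Sherman–Morrison formula, (I - u v^T)^(-1) = I + u v^T/(1 - v·u), i.e. (I - K)^(-1) = I + K/(3).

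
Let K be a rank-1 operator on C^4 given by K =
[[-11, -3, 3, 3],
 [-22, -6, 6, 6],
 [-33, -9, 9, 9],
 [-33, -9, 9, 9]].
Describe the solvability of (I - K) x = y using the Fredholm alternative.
(I - K) is singular (det(I - K) = 0, i.e. 1 ∈ sigma(K)). (I - K) x = y is solvable iff y ⊥ ker((I - K)^*) = span{(-11, -3, 3, 3)}, i.e. iff -11y_1 - 3y_2 + 3y_3 + 3y_4 = 0. When solvable, the solutions are x = y + c·(1, 2, 3, 3), c arbitrary (ker(I - K) = span{(1, 2, 3, 3)}, dimension 1).

K has rank 1, so it is an outer product K = u v^T: every row of K is a multiple of one row vector. Reading off the entries, u = (1, 2, 3, 3) and v = (-11, -3, 3, 3) (row i of K equals u_i·v^T). A rank-one matrix u v^T satisfies K u = u (v·u) and kills the (3)-dimensional subspace v^⊥, so its characteristic polynomial is lambda^3 (lambda - v·u) with v·u = tr K = 1. Hence the eigenvalues of I - K are 1 (multiplicity 3) and 1 - (1) = 0, so det(I - K) = 0. (Direct check: I - K =
[[12, 3, -3, -3],
 [22, 7, -6, -6],
 [33, 9, -8, -9],
 [33, 9, -9, -8]]
has determinant 0.) So 1 is an eigenvalue of K and (I - K) is not invertible. The finite-dimensional Fredholm alternative says: either (I - K) is invertible, or ker(I - K) ≠ {0} and then range(I - K) = ker((I - K)^*)^⊥, with dim ker(I - K) = dim ker((I - K)^*). We are in the second case, so we need both kernels. Kernel of I - K: (I - K) u = u - u (v·u) = u - u = 0, so ker(I - K) = span{u} = span{(1, 2, 3, 3)} (it is exactly 1-dimensional because rank(I - K) = 3). Kernel of the adjoint: K is real, so (I - K)^* = I - K^T = I - v u^T, and (I - v u^T) v = v - v (u·v) = 0; hence ker((I - K)^*) = span{v} = span{(-11, -3, 3, 3)}. Therefore (I - K) x = y is solvable iff <y, v> = 0, i.e. iff -11y_1 - 3y_2 + 3y_3 + 3y_4 = 0. When this holds, K y = u (v·y) = 0, so (I - K) y = y and x = y is a particular solution; the full solution set is the line x = y + c·u = y + c·(1, 2, 3, 3), c ∈ C.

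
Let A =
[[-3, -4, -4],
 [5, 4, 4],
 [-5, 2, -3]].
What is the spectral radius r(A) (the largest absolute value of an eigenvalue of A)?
r(A) ≈ 6.4919

The eigenvalues of A are the roots of its characteristic polynomial. With M = A (coefficients from the trace, the sum of principal 2x2 minors, and det A):
  p(λ) = det(λ I - M) = λ^3 + 2λ^2 - 23λ + 40.
No integer candidate from the rational root theorem (±divisors of 40) is a root, so the roots are irrational. The cubic discriminant is Δ = -26816 < 0, so there is one real root and a complex-conjugate pair. p(-7) = -44 and p(-6) = 34 have opposite signs, so a root lies in (-7, -6); Newton's method refines it to λ ≈ -6.4919. Dividing out (λ - (-6.4919)) leaves approximately λ^2 - 4.4919λ + 6.1615. For λ^2 - 4.4919λ + 6.1615 the discriminant is -4.4683. It is negative, so the remaining roots are the complex-conjugate pair λ ≈ 2.246 ± 1.0569i. Their product equals the constant term, so |λ|^2 ≈ 6.1615 and |λ| ≈ 2.4822.
Thus the eigenvalues (to 4 decimals) are -6.4919 (modulus 6.4919); 2.246 ± 1.0569i (modulus 2.4822). The spectral radius is the largest modulus: r(A) ≈ 6.4919. (Cross-check: r(A) ≤ ||A||_2 ≈ 10.6108; equality holds whenever A is normal, though it can also hold for some non-normal A.)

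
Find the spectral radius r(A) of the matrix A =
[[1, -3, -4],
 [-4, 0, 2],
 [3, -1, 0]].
r(A) ≈ 3.4508

The eigenvalues of A are the roots of its characteristic polynomial. With M = A (coefficients from the trace, the sum of principal 2x2 minors, and det A):
  p(λ) = det(λ I - M) = λ^3 - λ^2 + 2λ + 32.
No integer candidate from the rational root theorem (±divisors of 32) is a root, so the roots are irrational. The cubic discriminant is Δ = -28700 < 0, so there is one real root and a complex-conjugate pair. p(-3) = -10 and p(-2) = 16 have opposite signs, so a root lies in (-3, -2); Newton's method refines it to λ ≈ -2.6872. Dividing out (λ - (-2.6872)) leaves approximately λ^2 - 3.6872λ + 11.9083. For λ^2 - 3.6872λ + 11.9083 the discriminant is -34.0376. It is negative, so the remaining roots are the complex-conjugate pair λ ≈ 1.8436 ± 2.9171i. Their product equals the constant term, so |λ|^2 ≈ 11.9083 and |λ| ≈ 3.4508.
Thus the eigenvalues (to 4 decimals) are -2.6872 (modulus 2.6872); 1.8436 ± 2.9171i (modulus 3.4508). The spectral radius is the largest modulus: r(A) ≈ 3.4508. (Cross-check: r(A) ≤ ||A||_2 ≈ 6.3548; equality holds whenever A is normal, though it can also hold for some non-normal A.)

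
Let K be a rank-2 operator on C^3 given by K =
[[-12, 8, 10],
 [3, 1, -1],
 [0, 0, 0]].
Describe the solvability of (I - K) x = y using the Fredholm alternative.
(I - K) is invertible (det(I - K) = -24 ≠ 0), so for every y in C^3 the equation (I - K) x = y has a unique solution.

K has rank 2 and factors as K = U V^T = u1 v1^T + u2 v2^T with u1 = (1, -1, 0), v1 = (-3, -1, 1), u2 = (3, 0, 0), v2 = (-3, 3, 3) (multiplying out reproduces the displayed K). The nonzero eigenvalues of U V^T coincide with those of the 2 x 2 matrix G = V^T U = [[v1·u1, v1·u2], [v2·u1, v2·u2]] = [[-2, -9], [-6, -9]], and by the Sylvester determinant identity det(I_3 - U V^T) = det(I_2 - V^T U) = det([[3, 9], [6, 10]]) = (3)(10) - (9)(6) = -24. (Direct check: I - K =
[[13, -8, -10],
 [-3, 0, 1],
 [0, 0, 1]]
has determinant -24.) The finite-dimensional Fredholm alternative says: either (I - K) is invertible, or ker(I - K) ≠ {0} and then range(I - K) = ker((I - K)^*)^⊥, with dim ker(I - K) = dim ker((I - K)^*). Since det(I - K) ≠ 0, 1 is not an eigenvalue of K and ker(I - K) = {0}, so we are in the first case: for every y there is a unique x = (I - K)^(-1) y. (Explicitly, by the Woodbury identity, (I - U V^T)^(-1) = I + U (I_2 - G)^(-1) V^T.)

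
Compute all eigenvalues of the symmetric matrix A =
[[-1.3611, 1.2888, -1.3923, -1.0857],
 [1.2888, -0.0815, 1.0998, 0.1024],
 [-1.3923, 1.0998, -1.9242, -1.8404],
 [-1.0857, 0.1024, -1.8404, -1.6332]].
sigma(A) ≈ {-5, -1, 0, 1}

A is real symmetric, so its spectrum consists of real eigenvalues. Expanding the characteristic polynomial of the displayed matrix gives
  det(λ I - A) = p(λ) = λ^4 + (5)λ^3 + (-1)λ^2 + (-5)λ + (0).
Solving p(λ) = 0 yields eigenvalues ≈ -5, -1, 0, 1. (A is shown rounded to 4 decimals, so these recover the underlying integer eigenvalues to within that precision.)
Verification: the trace of A = -5 equals the sum of eigenvalues -5, and det(A) ≈ -0.0000 matches the eigenvalue product 0.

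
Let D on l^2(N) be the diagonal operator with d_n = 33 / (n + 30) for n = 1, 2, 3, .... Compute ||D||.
||D|| = 33/31 (attained at n = 1)

For D diagonal, ||D|| = sup_n |d_n| = sup_n 33/(n + 30). This is positive and strictly decreasing in n, so the supremum is attained at n = 1: d_1 = 33/(1 + 30) = 33/31. Hence ||D|| = 33/31.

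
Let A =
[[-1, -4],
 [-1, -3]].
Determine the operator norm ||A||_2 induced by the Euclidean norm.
||A||_2 = sqrt((27 + sqrt(725))/2) ≈ 5.1926 (= sqrt(largest eigenvalue of A^T A))

||A||_2 = sigma_max(A) = sqrt(lambda_max(A^T A)). Form the symmetric matrix M = A^T A =
[[2, 7],
 [7, 25]].
Its characteristic polynomial (trace, determinant of M give the coefficients) is
  p(λ) = det(λ I - M) = λ^2 - 27λ + 1.
For λ^2 - 27λ + 1 the discriminant is 725. It is nonnegative but not a perfect square, so the roots are real and irrational: λ = (27 ± sqrt(725))/2 ≈ 26.9629, 0.0371.
So the eigenvalues of A^T A are ≈ 0.0371, 26.9629 (all ≥ 0, as they must be for A^T A). The largest is λ_max = (27 + sqrt(725))/2 ≈ 26.9629, hence ||A||_2 = sqrt(λ_max) = sqrt((27 + sqrt(725))/2) ≈ 5.1926.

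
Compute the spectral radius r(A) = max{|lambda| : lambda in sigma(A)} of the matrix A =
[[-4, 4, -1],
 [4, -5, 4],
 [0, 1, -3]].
r(A) = 9

The eigenvalues of A are the roots of its characteristic polynomial. With M = A (coefficients from the trace, the sum of principal 2x2 minors, and det A):
  p(λ) = det(λ I - M) = λ^3 + 12λ^2 + 27λ.
The constant term is 0, so λ = 0 is a root. Dividing out λ leaves p(λ) = λ(λ^2 + 12λ + 27). For λ^2 + 12λ + 27 the discriminant is 36. It is a perfect square (6^2), so the roots are rational: λ = (-12 ± 6)/2 = -3, -9.
Thus the eigenvalues (to 4 decimals) are -3 (modulus 3); -9 (modulus 9); 0 (modulus 0). The spectral radius is the largest modulus: r(A) = 9. (Cross-check: r(A) ≤ ||A||_2 ≈ 9.524; equality holds whenever A is normal, though it can also hold for some non-normal A.)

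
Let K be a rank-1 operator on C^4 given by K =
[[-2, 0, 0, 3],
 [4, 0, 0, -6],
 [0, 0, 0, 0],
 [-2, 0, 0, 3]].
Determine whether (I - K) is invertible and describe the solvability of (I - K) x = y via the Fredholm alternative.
(I - K) is singular (det(I - K) = 0, i.e. 1 ∈ sigma(K)). (I - K) x = y is solvable iff y ⊥ ker((I - K)^*) = span{(-2, 0, 0, 3)}, i.e. iff -2y_1 + 3y_4 = 0. When solvable, the solutions are x = y + c·(1, -2, 0, 1), c arbitrary (ker(I - K) = span{(1, -2, 0, 1)}, dimension 1).

K has rank 1, so it is an outer product K = u v^T: every row of K is a multiple of one row vector. Reading off the entries, u = (1, -2, 0, 1) and v = (-2, 0, 0, 3) (row i of K equals u_i·v^T). A rank-one matrix u v^T satisfies K u = u (v·u) and kills the (3)-dimensional subspace v^⊥, so its characteristic polynomial is lambda^3 (lambda - v·u) with v·u = tr K = 1. Hence the eigenvalues of I - K are 1 (multiplicity 3) and 1 - (1) = 0, so det(I - K) = 0. (Direct check: I - K =
[[3, 0, 0, -3],
 [-4, 1, 0, 6],
 [0, 0, 1, 0],
 [2, 0, 0, -2]]
has determinant 0.) So 1 is an eigenvalue of K and (I - K) is not invertible. The finite-dimensional Fredholm alternative says: either (I - K) is invertible, or ker(I - K) ≠ {0} and then range(I - K) = ker((I - K)^*)^⊥, with dim ker(I - K) = dim ker((I - K)^*). We are in the second case, so we need both kernels. Kernel of I - K: (I - K) u = u - u (v·u) = u - u = 0, so ker(I - K) = span{u} = span{(1, -2, 0, 1)} (it is exactly 1-dimensional because rank(I - K) = 3). Kernel of the adjoint: K is real, so (I - K)^* = I - K^T = I - v u^T, and (I - v u^T) v = v - v (u·v) = 0; hence ker((I - K)^*) = span{v} = span{(-2, 0, 0, 3)}. Therefore (I - K) x = y is solvable iff <y, v> = 0, i.e. iff -2y_1 + 3y_4 = 0. When this holds, K y = u (v·y) = 0, so (I - K) y = y and x = y is a particular solution; the full solution set is the line x = y + c·u = y + c·(1, -2, 0, 1), c ∈ C.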